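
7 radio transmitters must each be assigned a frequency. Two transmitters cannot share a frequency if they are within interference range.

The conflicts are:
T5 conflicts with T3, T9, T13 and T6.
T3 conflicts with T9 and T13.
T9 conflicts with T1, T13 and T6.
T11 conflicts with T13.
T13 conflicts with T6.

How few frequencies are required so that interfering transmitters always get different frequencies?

4

T5, T3, T9, T13 all conflict with each other, so at least 4 frequencies are needed.
4 frequencies suffice: frequency 1 → {T1, T13}; frequency 2 → {T9, T11}; frequency 3 → {T5}; frequency 4 → {T3, T6}. No two conflicting transmitters share a frequency.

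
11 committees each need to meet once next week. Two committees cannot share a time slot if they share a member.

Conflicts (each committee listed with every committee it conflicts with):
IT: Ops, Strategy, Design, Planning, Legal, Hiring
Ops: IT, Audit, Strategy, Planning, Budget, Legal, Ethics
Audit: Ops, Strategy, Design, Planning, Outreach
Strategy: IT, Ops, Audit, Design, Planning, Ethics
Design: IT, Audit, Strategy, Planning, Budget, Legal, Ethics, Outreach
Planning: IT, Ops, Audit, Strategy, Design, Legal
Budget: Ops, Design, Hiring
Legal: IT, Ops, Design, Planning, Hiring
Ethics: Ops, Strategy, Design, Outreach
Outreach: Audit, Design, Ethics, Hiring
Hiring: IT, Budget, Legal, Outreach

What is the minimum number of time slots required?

4

IT, Design, Planning, Legal pairwise conflict, so at least 4 time slots are needed.
4 time slots suffice: time slot 1 → {Ops, Design, Hiring}; time slot 2 → {IT, Audit, Budget, Ethics}; time slot 3 → {Strategy, Legal, Outreach}; time slot 4 → {Planning}. No two conflicting committees share a time slot.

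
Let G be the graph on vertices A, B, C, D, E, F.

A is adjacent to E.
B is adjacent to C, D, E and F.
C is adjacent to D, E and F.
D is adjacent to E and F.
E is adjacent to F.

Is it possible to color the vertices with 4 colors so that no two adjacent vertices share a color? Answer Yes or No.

B, C, D, E, F are mutually adjacent (a clique of size 5), so at least 5 colors are needed.
So 4 colors are not enough.

No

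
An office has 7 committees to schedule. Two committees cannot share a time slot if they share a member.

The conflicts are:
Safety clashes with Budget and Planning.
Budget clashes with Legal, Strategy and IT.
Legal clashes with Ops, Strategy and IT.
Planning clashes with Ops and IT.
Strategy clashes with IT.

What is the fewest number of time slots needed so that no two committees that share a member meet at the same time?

Budget, Legal, Strategy, IT all conflict with each other, so at least 4 time slots are needed.
4 time slots suffice: Safety=2, Budget=1, Legal=2, Planning=1, Ops=3, Strategy=4, IT=3. Each listed conflict is separated.

4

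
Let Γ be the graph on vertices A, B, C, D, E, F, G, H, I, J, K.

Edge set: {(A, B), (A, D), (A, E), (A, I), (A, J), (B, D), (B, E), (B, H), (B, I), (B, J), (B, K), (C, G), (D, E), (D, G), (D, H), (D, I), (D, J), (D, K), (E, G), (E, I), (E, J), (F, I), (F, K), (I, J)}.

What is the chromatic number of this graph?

A, B, D, E, I, J form a clique, so at least 6 colors are needed.
6 colors suffice: color 1 → {C, D, F}; color 2 → {B, G}; color 3 → {E, H, K}; color 4 → {I}; color 5 → {J}; color 6 → {A}. Each edge has distinct colors on its endpoints.

6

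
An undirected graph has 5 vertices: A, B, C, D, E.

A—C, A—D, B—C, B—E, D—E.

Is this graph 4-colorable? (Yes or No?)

Yes

The chromatic number is 3. The cycle B-C-A-D-E-B has odd length 5, so it cannot be 2-colored; at least 3 colors are needed.
A valid assignment using 3 colors: A=1, B=2, C=3, D=2, E=1.
Since 4 ≥ 3, a proper 4-coloring certainly exists.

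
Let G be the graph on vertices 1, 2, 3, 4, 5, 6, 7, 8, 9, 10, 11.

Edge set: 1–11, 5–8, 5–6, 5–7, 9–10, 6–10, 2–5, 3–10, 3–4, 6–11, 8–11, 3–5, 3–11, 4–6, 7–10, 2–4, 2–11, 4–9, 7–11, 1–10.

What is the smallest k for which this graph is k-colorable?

4 and 9 are adjacent, so at least 2 colors are needed.
A valid assignment using 2 colors: 1=blue, 2=blue, 3=blue, 4=red, 5=red, 6=blue, 7=blue, 8=blue, 9=blue, 10=red, 11=red. Every edge joins two different colors.

2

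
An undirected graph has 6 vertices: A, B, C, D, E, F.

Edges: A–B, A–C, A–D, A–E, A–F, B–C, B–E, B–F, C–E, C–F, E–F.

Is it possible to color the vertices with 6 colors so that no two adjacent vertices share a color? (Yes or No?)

Yes

The chromatic number is 5. A, B, C, E, F form a clique, so at least 5 colors are needed.
One proper 5-coloring: A=1, B=5, C=4, D=2, E=2, F=3.
Since 6 ≥ 5, a proper 6-coloring certainly exists.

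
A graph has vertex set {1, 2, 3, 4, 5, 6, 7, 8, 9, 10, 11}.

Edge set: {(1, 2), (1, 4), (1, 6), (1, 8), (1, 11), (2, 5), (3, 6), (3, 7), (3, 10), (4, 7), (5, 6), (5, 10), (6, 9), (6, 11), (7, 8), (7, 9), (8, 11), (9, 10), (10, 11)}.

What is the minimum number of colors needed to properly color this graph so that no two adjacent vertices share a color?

1, 6, 11 are mutually adjacent, so at least 3 colors are needed.
3 colors suffice: 1=b, 2=a, 3=c, 4=a, 5=b, 6=a, 7=b, 8=a, 9=c, 10=a, 11=c. Every edge joins two different colors.

3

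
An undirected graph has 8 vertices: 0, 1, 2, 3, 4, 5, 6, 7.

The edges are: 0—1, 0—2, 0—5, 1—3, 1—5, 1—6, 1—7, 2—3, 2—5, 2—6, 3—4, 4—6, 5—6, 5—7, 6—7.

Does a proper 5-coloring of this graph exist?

Yes

The chromatic number is 4. 1, 5, 6, 7 are pairwise adjacent (a clique of size 4), so at least 4 colors are needed.
4 colors suffice: color a → {1, 2, 4}; color b → {0, 3, 6}; color c → {5}; color d → {7}.
Since 5 ≥ 4, a proper 5-coloring certainly exists.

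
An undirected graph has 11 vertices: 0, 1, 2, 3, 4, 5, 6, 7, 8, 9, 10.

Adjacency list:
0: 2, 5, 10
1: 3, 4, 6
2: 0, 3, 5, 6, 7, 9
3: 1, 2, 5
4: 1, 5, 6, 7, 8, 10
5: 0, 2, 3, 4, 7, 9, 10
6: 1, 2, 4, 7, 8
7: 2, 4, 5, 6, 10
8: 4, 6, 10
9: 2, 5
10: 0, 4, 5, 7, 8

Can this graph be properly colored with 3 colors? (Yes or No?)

4, 5, 7, 10 are pairwise adjacent (a clique of size 4), so at least 4 colors are needed.
So 3 colors are not enough.

No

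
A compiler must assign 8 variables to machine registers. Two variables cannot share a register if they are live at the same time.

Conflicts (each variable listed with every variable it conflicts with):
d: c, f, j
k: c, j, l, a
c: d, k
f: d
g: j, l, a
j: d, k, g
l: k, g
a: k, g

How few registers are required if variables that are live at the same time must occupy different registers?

2

g and j conflict, so at least 2 registers are needed.
Using 2 registers: d=1, k=1, c=2, f=2, g=1, j=2, l=2, a=2. No two conflicting variables share a register.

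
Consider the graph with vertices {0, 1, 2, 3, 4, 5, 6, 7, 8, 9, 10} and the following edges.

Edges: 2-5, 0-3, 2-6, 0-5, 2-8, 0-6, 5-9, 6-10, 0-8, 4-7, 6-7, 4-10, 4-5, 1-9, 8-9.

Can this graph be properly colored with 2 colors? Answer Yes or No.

No

The cycle 5-4-10-6-0-5 has odd length 5, so it cannot be 2-colored; at least 3 colors are needed.
So 2 colors are not enough.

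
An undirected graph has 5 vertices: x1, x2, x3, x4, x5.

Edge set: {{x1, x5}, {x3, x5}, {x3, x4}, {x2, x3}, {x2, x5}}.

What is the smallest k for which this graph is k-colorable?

3

x2, x3, x5 are mutually adjacent, so at least 3 colors are needed.
3 colors suffice: x1=blue, x2=green, x3=blue, x4=red, x5=red. Every edge joins two different colors.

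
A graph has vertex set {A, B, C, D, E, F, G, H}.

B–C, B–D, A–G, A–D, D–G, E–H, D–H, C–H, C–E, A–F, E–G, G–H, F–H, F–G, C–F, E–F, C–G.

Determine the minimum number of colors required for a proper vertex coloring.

C, E, F, G, H form a clique, so at least 5 colors are needed.
5 colors suffice: color red → {B, G}; color blue → {A, H}; color green → {C, D}; color yellow → {F}; color purple → {E}. Each edge has distinct colors on its endpoints.

5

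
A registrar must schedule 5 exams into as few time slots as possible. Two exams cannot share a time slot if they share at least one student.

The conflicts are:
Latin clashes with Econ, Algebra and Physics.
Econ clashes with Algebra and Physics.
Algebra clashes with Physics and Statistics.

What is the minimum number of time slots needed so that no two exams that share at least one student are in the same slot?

Latin, Econ, Algebra, Physics are mutually in conflict, so at least 4 time slots are needed.
4 time slots suffice: time slot 1 → {Algebra}; time slot 2 → {Latin, Statistics}; time slot 3 → {Physics}; time slot 4 → {Econ}. Every pair that conflicts lands in different time slots.

4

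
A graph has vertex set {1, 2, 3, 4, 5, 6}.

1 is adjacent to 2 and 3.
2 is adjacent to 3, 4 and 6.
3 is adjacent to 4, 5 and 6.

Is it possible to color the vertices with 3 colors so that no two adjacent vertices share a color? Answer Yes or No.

Yes

The chromatic number is 3. 2, 3, 6 form a triangle, so at least 3 colors are needed.
3 colors suffice: color red → {3}; color blue → {2, 5}; color green → {1, 4, 6}.
That is already a proper 3-coloring.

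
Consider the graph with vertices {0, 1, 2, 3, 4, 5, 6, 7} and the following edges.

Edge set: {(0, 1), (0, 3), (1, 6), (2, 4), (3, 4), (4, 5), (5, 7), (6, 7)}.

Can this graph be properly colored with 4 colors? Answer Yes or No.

Yes

The chromatic number is 3. The cycle 7-5-4-3-0-1-6-7 has odd length 7, so it cannot be 2-colored; at least 3 colors are needed.
3 colors suffice: 0=red, 1=blue, 2=blue, 3=blue, 4=red, 5=blue, 6=red, 7=green.
Since 4 ≥ 3, a proper 4-coloring certainly exists.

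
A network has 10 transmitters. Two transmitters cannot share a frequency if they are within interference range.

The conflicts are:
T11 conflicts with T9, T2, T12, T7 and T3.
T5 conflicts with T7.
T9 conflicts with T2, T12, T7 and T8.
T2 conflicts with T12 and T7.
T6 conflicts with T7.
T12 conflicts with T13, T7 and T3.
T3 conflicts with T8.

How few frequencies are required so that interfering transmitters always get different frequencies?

5

T11, T9, T2, T12, T7 are mutually in conflict, so at least 5 frequencies are needed.
5 frequencies suffice: frequency 1 → {T5, T6, T12, T8}; frequency 2 → {T13, T7, T3}; frequency 3 → {T11}; frequency 4 → {T9}; frequency 5 → {T2}. Every pair that conflicts lands in different frequencies.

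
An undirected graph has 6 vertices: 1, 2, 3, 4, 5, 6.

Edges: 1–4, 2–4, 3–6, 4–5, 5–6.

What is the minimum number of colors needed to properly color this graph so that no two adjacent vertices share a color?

2 and 4 are adjacent, so at least 2 colors are needed.
2 colors suffice: color red → {4, 6}; color blue → {1, 2, 3, 5}. Every edge joins two different colors.

2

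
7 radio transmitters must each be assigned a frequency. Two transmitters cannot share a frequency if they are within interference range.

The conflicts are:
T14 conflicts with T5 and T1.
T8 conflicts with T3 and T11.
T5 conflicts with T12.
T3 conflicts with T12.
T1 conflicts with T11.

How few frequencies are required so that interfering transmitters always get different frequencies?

3

The cycle T1-T14-T5-T12-T3-T8-T11-T1 has odd length 7, so it cannot be 2-colored; at least 3 frequencies are needed.
A valid assignment using 3 frequencies: T14=3, T8=1, T5=2, T3=2, T1=1, T12=1, T11=2. No two conflicting transmitters share a frequency.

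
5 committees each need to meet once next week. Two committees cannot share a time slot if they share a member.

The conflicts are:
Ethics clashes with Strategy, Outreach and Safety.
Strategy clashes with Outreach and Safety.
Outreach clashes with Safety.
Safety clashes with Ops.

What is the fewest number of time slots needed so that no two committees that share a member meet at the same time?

4

Ethics, Strategy, Outreach, Safety pairwise conflict, so at least 4 time slots are needed.
4 time slots suffice: Ethics=3, Strategy=2, Outreach=4, Safety=1, Ops=2. No two conflicting committees share a time slot.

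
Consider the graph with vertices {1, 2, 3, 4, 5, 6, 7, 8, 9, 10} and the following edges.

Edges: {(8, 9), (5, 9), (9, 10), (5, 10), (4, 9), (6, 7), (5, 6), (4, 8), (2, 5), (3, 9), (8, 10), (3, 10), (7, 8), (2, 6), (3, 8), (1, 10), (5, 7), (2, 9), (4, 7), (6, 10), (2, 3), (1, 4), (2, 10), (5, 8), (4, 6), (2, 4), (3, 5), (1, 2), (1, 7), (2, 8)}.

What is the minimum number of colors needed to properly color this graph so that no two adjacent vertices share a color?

2, 3, 5, 8, 9, 10 are mutually adjacent (a clique of size 6), so at least 6 colors are needed.
A valid assignment using 6 colors: 1=green, 2=red, 3=orange, 4=blue, 5=blue, 6=green, 7=red, 8=green, 9=purple, 10=yellow. No two adjacent vertices share a color.

6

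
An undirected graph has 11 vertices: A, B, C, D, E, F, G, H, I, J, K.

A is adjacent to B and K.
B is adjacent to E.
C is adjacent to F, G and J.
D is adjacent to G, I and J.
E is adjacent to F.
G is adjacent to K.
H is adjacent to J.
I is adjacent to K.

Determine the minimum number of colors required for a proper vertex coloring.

3

The cycle B-E-F-C-G-K-A-B has odd length 7, so it cannot be 2-colored; at least 3 colors are needed.
A valid assignment using 3 colors: A=2, B=1, C=1, D=1, E=2, F=3, G=2, H=1, I=2, J=2, K=1. No two adjacent vertices share a color.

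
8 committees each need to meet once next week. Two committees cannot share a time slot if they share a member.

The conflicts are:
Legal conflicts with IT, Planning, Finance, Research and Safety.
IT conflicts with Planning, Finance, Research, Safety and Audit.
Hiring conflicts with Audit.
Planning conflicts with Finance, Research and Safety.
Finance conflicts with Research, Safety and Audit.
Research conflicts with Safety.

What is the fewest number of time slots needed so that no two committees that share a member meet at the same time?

Legal, IT, Planning, Finance, Research, Safety all conflict with each other, so at least 6 time slots are needed.
6 time slots suffice: time slot 1 → {IT, Hiring}; time slot 2 → {Finance}; time slot 3 → {Legal, Audit}; time slot 4 → {Research}; time slot 5 → {Safety}; time slot 6 → {Planning}. Every pair that conflicts lands in different time slots.

6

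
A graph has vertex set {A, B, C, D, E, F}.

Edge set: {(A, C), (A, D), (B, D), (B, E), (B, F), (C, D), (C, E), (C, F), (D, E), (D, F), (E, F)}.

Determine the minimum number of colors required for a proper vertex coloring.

4

C, D, E, F form a clique, so at least 4 colors are needed.
4 colors suffice: color red → {D}; color blue → {B, C}; color green → {A, E}; color yellow → {F}. No two adjacent vertices share a color.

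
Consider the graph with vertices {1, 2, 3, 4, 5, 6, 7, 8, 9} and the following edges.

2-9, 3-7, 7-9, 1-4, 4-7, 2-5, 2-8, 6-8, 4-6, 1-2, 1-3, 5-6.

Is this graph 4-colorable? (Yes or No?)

Yes

The chromatic number is 3. The cycle 7-3-1-2-9-7 has odd length 5, so it cannot be 2-colored; at least 3 colors are needed.
3 colors suffice: color red → {2, 6, 7}; color blue → {1, 5, 8, 9}; color green → {3, 4}.
Since 4 ≥ 3, a proper 4-coloring certainly exists.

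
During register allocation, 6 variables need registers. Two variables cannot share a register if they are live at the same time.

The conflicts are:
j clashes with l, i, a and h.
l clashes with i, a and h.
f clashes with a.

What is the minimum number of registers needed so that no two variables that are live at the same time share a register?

j, l, a all conflict with each other, so at least 3 registers are needed.
3 registers suffice: j=2, l=1, i=3, f=1, a=3, h=3. Each listed conflict is separated.

3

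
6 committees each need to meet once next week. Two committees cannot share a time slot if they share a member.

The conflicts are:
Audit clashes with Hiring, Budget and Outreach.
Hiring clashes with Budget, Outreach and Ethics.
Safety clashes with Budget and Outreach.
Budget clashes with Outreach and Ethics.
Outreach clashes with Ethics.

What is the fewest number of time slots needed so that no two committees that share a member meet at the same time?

Audit, Hiring, Budget, Outreach pairwise conflict, so at least 4 time slots are needed.
A valid assignment using 4 time slots: Audit=4, Hiring=3, Safety=3, Budget=2, Outreach=1, Ethics=4. Every pair that conflicts lands in different time slots.

4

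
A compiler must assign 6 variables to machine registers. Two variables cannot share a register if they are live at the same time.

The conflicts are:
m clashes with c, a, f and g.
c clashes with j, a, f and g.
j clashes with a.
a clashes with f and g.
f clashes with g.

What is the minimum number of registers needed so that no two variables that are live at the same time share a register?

m, c, a, f, g pairwise conflict, so at least 5 registers are needed.
5 registers suffice: m=3, c=2, j=3, a=1, f=5, g=4. No two conflicting variables share a register.

5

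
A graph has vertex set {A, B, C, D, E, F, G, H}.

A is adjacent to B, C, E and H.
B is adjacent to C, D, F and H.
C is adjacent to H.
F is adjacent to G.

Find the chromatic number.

4

A, B, C, H form a clique, so at least 4 colors are needed.
4 colors suffice: color red → {B, E, G}; color blue → {A, D, F}; color green → {H}; color yellow → {C}. Every edge joins two different colors.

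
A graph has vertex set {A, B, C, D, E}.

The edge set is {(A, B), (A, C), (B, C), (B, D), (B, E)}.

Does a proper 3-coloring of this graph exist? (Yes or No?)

The chromatic number is 3. A, B, C are pairwise adjacent, so at least 3 colors are needed.
One proper 3-coloring: A=green, B=red, C=blue, D=blue, E=blue.
That is already a proper 3-coloring.

Yes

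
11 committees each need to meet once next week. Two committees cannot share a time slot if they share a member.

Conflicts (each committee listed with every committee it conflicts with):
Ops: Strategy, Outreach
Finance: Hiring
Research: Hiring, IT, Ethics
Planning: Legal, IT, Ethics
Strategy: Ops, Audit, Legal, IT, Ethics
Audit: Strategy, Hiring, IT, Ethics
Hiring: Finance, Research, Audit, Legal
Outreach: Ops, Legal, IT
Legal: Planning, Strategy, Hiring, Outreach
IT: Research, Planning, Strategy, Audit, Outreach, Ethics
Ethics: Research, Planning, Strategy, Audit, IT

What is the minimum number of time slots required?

Strategy, Audit, IT, Ethics pairwise conflict, so at least 4 time slots are needed.
4 time slots suffice: time slot 1 → {Ops, Hiring, IT}; time slot 2 → {Finance, Research, Planning, Strategy, Outreach}; time slot 3 → {Legal, Ethics}; time slot 4 → {Audit}. Every pair that conflicts lands in different time slots.

4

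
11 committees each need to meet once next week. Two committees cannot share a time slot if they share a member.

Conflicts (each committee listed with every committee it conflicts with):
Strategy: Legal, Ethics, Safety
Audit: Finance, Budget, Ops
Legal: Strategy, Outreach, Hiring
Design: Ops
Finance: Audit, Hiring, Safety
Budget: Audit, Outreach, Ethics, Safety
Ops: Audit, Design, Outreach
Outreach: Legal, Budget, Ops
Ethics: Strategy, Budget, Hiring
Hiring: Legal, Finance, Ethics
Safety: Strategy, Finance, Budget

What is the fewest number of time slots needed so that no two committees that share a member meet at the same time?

3

The cycle Budget-Outreach-Legal-Strategy-Safety-Budget has odd length 5, so it cannot be 2-colored; at least 3 time slots are needed.
3 time slots suffice: time slot 1 → {Legal, Finance, Budget, Ops}; time slot 2 → {Audit, Design, Outreach, Ethics, Safety}; time slot 3 → {Strategy, Hiring}. No two conflicting committees share a time slot.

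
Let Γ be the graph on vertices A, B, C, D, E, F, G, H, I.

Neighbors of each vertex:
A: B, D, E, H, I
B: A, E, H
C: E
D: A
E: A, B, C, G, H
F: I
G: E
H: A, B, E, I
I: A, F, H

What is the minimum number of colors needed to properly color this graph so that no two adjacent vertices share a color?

A, B, E, H are mutually adjacent (a clique of size 4), so at least 4 colors are needed.
One proper 4-coloring: A=red, B=yellow, C=red, D=blue, E=blue, F=red, G=red, H=green, I=blue. No two adjacent vertices share a color.

4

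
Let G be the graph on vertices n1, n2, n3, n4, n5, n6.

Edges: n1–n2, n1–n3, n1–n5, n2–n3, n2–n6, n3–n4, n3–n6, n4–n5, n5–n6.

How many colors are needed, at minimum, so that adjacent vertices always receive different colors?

n2, n3, n6 are mutually adjacent, so at least 3 colors are needed.
A valid assignment using 3 colors: n1=blue, n2=green, n3=red, n4=blue, n5=red, n6=blue. Every edge joins two different colors.

3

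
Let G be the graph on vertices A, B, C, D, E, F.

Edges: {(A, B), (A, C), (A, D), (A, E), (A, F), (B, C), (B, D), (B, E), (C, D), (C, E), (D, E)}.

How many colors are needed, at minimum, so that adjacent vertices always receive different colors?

5

A, B, C, D, E are mutually adjacent (a clique of size 5), so at least 5 colors are needed.
5 colors suffice: color red → {A}; color blue → {B, F}; color green → {C}; color yellow → {D}; color purple → {E}. Each edge has distinct colors on its endpoints.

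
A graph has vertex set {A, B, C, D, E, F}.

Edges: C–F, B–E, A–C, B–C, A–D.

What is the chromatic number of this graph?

A and D are adjacent, so at least 2 colors are needed.
2 colors suffice: A=2, B=2, C=1, D=1, E=1, F=2. Each edge has distinct colors on its endpoints.

2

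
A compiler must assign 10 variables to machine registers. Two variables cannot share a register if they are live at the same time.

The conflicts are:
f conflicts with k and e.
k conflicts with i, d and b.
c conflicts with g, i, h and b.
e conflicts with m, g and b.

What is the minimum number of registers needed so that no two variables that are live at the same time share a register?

2

k and i conflict, so at least 2 registers are needed.
2 registers suffice: register 1 → {k, c, e}; register 2 → {f, m, g, i, d, h, b}. Every pair that conflicts lands in different registers.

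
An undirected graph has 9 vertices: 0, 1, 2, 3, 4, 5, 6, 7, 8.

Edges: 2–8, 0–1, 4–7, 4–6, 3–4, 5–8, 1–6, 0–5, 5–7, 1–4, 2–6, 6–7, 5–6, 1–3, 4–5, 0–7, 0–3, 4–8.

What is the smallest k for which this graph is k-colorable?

4

4, 5, 6, 7 are mutually adjacent (a clique of size 4), so at least 4 colors are needed.
4 colors suffice: 0=red, 1=green, 2=red, 3=blue, 4=red, 5=green, 6=blue, 7=yellow, 8=blue. Each edge has distinct colors on its endpoints.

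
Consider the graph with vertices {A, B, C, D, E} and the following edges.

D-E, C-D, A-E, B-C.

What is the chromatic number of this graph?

2

C and D are adjacent, so at least 2 colors are needed.
2 colors suffice: color 1 → {A, B, D}; color 2 → {C, E}. No two adjacent vertices share a color.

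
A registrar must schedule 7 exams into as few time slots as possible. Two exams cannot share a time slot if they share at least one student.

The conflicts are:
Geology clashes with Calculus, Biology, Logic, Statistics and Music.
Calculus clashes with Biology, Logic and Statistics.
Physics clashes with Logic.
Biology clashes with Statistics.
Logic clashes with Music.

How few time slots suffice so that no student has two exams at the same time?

4

Geology, Calculus, Biology, Statistics all conflict with each other, so at least 4 time slots are needed.
4 time slots suffice: time slot 1 → {Geology, Physics}; time slot 2 → {Logic, Statistics}; time slot 3 → {Calculus, Music}; time slot 4 → {Biology}. Each listed conflict is separated.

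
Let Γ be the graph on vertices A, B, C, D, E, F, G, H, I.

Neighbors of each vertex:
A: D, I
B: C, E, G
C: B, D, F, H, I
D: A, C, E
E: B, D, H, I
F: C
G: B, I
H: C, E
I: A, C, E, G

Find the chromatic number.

E and H are adjacent, so at least 2 colors are needed.
2 colors suffice: color 1 → {A, C, E, G}; color 2 → {B, D, F, H, I}. Every edge joins two different colors.

2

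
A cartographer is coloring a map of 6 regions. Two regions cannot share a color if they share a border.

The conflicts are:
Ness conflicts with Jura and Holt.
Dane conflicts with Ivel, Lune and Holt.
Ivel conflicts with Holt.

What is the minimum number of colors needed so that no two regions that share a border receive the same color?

Dane, Ivel, Holt are mutually in conflict, so at least 3 colors are needed.
3 colors suffice: color 1 → {Ness, Dane}; color 2 → {Jura, Lune, Holt}; color 3 → {Ivel}. Each listed conflict is separated.

3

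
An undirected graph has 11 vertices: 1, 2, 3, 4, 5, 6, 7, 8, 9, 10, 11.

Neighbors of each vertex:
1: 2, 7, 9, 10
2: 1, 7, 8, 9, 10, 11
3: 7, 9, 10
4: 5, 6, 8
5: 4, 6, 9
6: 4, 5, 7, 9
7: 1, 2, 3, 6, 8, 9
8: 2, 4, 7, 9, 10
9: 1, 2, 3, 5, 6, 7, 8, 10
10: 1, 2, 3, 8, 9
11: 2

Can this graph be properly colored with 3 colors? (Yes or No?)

2, 8, 9, 10 form a clique, so at least 4 colors are needed.
So 3 colors are not enough.

No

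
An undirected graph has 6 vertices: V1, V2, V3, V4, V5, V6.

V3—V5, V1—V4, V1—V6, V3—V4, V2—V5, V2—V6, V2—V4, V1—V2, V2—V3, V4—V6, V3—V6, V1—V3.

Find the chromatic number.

V1, V2, V3, V4, V6 form a clique, so at least 5 colors are needed.
5 colors suffice: V1=4, V2=1, V3=2, V4=3, V5=3, V6=5. Each edge has distinct colors on its endpoints.

5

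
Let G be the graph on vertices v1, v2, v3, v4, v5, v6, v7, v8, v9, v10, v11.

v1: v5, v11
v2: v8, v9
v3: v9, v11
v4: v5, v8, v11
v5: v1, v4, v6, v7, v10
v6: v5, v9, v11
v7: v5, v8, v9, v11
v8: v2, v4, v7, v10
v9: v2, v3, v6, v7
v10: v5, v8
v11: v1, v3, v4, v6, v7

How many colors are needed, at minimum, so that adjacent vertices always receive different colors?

2

v4 and v5 are adjacent, so at least 2 colors are needed.
2 colors suffice: color 1 → {v5, v8, v9, v11}; color 2 → {v1, v2, v3, v4, v6, v7, v10}. Every edge joins two different colors.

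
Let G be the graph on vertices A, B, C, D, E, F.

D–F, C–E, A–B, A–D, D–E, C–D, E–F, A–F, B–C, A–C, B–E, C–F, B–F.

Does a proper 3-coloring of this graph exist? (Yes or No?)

A, B, C, F form a clique, so at least 4 colors are needed.
So 3 colors are not enough.

No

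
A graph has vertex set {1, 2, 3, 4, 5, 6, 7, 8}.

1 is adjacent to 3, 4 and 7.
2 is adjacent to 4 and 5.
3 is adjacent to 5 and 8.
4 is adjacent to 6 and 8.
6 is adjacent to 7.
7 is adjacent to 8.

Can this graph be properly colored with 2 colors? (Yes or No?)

No

The cycle 8-4-2-5-3-8 has odd length 5, so it cannot be 2-colored; at least 3 colors are needed.
So 2 colors are not enough.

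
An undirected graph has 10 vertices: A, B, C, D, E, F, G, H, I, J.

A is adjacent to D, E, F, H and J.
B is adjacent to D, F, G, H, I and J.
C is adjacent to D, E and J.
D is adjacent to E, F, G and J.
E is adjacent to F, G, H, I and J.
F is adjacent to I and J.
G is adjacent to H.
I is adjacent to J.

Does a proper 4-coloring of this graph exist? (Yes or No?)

No

A, D, E, F, J are pairwise adjacent (a clique of size 5), so at least 5 colors are needed.
So 4 colors are not enough.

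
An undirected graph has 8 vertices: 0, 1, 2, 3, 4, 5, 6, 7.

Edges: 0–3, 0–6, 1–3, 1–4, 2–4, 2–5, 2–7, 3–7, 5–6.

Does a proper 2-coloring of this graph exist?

The cycle 2-7-3-1-4-2 has odd length 5, so it cannot be 2-colored; at least 3 colors are needed.
So 2 colors are not enough.

No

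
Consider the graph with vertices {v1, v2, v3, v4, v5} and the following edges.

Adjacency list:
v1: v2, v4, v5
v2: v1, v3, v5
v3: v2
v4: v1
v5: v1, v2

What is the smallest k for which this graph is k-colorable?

v1, v2, v5 form a triangle, so at least 3 colors are needed.
3 colors suffice: color red → {v2, v4}; color blue → {v1, v3}; color green → {v5}. Every edge joins two different colors.

3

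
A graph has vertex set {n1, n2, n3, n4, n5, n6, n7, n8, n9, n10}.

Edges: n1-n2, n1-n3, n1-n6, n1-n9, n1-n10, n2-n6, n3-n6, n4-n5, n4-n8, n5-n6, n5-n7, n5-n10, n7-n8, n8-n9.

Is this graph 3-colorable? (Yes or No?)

Yes

The chromatic number is 3. n1, n3, n6 are mutually adjacent, so at least 3 colors are needed.
3 colors suffice: color 1 → {n1, n5, n8}; color 2 → {n4, n6, n7, n9, n10}; color 3 → {n2, n3}.
That is already a proper 3-coloring.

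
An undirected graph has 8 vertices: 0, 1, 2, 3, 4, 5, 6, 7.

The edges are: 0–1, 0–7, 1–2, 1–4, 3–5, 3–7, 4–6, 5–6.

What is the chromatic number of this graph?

3

The cycle 5-6-4-1-0-7-3-5 has odd length 7, so it cannot be 2-colored; at least 3 colors are needed.
One proper 3-coloring: 0=green, 1=red, 2=blue, 3=red, 4=blue, 5=blue, 6=red, 7=blue. No two adjacent vertices share a color.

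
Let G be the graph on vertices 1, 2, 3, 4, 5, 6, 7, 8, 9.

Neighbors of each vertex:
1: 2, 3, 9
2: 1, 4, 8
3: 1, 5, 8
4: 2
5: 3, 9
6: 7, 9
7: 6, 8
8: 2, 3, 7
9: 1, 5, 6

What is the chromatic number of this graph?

2

5 and 9 are adjacent, so at least 2 colors are needed.
One proper 2-coloring: 1=b, 2=a, 3=a, 4=b, 5=b, 6=b, 7=a, 8=b, 9=a. Each edge has distinct colors on its endpoints.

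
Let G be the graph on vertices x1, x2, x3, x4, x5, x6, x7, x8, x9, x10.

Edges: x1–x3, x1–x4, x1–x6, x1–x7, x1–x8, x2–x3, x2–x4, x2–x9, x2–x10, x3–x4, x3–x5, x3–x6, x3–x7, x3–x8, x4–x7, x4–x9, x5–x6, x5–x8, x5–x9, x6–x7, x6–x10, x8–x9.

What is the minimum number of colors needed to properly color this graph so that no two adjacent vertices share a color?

x1, x3, x4, x7 are pairwise adjacent (a clique of size 4), so at least 4 colors are needed.
4 colors suffice: color 1 → {x3, x9, x10}; color 2 → {x1, x2, x5}; color 3 → {x4, x6, x8}; color 4 → {x7}. Every edge joins two different colors.

4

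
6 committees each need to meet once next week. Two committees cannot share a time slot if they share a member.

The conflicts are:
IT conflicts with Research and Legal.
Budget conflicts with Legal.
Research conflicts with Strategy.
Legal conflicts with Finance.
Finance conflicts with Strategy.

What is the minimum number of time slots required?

The cycle Legal-IT-Research-Strategy-Finance-Legal has odd length 5, so it cannot be 2-colored; at least 3 time slots are needed.
3 time slots suffice: time slot 1 → {Research, Legal}; time slot 2 → {IT, Budget, Strategy}; time slot 3 → {Finance}. Every pair that conflicts lands in different time slots.

3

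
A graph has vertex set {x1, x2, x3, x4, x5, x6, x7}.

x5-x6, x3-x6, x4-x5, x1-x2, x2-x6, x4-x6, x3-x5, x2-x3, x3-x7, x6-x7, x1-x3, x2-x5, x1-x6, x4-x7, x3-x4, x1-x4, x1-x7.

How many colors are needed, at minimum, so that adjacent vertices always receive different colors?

5

x1, x3, x4, x6, x7 form a clique, so at least 5 colors are needed.
5 colors suffice: color R → {x3}; color B → {x6}; color G → {x2, x4}; color Y → {x1, x5}; color P → {x7}. Each edge has distinct colors on its endpoints.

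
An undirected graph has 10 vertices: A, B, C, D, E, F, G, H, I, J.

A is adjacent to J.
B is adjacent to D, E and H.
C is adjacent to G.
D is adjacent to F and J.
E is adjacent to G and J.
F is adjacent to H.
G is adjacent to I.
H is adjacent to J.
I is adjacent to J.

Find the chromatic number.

2

D and J are adjacent, so at least 2 colors are needed.
One proper 2-coloring: A=blue, B=red, C=blue, D=blue, E=blue, F=red, G=red, H=blue, I=blue, J=red. No two adjacent vertices share a color.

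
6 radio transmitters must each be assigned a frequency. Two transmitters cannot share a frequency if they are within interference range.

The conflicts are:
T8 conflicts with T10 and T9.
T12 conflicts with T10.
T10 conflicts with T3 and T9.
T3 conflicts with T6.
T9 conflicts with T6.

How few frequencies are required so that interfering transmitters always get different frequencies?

3

T8, T10, T9 pairwise conflict, so at least 3 frequencies are needed.
A valid assignment using 3 frequencies: T8=3, T12=2, T10=1, T3=2, T9=2, T6=1. Each listed conflict is separated.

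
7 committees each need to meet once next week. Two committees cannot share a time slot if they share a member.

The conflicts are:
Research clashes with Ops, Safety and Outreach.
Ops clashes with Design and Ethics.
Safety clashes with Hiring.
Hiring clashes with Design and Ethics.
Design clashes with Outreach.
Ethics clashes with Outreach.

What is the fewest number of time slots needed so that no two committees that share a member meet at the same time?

3

The cycle Research-Safety-Hiring-Design-Ops-Research has odd length 5, so it cannot be 2-colored; at least 3 time slots are needed.
3 time slots suffice: time slot 1 → {Ops, Hiring, Outreach}; time slot 2 → {Research, Design, Ethics}; time slot 3 → {Safety}. Every pair that conflicts lands in different time slots.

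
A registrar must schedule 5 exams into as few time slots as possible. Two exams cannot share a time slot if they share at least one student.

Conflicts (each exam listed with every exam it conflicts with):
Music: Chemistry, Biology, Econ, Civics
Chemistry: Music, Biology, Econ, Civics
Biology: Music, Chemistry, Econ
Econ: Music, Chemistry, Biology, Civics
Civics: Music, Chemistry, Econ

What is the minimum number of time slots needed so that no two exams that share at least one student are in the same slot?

4

Music, Chemistry, Econ, Civics all conflict with each other, so at least 4 time slots are needed.
4 time slots suffice: Music=2, Chemistry=1, Biology=4, Econ=3, Civics=4. No two conflicting exams share a time slot.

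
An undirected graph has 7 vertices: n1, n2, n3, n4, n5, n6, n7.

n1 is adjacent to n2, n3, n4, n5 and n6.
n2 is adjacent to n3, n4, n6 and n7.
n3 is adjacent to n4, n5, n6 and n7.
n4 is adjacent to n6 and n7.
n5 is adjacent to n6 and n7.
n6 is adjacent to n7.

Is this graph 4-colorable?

n1, n2, n3, n4, n6 are pairwise adjacent (a clique of size 5), so at least 5 colors are needed.
So 4 colors are not enough.

No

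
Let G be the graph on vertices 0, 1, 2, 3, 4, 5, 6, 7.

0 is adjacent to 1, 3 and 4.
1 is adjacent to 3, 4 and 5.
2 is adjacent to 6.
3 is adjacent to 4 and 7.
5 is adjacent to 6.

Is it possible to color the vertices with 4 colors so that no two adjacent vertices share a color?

Yes

The chromatic number is 4. 0, 1, 3, 4 are mutually adjacent (a clique of size 4), so at least 4 colors are needed.
One proper 4-coloring: 0=c, 1=b, 2=b, 3=a, 4=d, 5=c, 6=a, 7=b.
That is already a proper 4-coloring.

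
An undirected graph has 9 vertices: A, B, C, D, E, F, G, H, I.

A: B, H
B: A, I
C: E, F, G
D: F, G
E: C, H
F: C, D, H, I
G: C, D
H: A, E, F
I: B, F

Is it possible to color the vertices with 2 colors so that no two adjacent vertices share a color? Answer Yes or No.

No

The cycle A-H-F-I-B-A has odd length 5, so it cannot be 2-colored; at least 3 colors are needed.
So 2 colors are not enough.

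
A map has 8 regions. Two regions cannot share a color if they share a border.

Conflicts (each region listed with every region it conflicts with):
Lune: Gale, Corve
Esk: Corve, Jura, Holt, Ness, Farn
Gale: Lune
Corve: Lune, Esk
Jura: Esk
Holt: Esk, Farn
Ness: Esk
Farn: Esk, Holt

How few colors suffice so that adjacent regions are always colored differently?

Esk, Holt, Farn are mutually in conflict, so at least 3 colors are needed.
3 colors suffice: color 1 → {Lune, Esk}; color 2 → {Gale, Corve, Jura, Holt, Ness}; color 3 → {Farn}. No two conflicting regions share a color.

3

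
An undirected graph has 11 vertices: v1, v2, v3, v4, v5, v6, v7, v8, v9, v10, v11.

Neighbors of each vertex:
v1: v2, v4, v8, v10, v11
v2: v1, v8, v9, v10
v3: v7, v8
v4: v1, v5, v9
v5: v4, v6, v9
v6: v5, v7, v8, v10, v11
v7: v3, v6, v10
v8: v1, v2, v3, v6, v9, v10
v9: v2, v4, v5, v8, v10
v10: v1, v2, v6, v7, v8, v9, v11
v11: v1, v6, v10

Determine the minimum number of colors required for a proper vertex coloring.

4

v1, v2, v8, v10 are pairwise adjacent (a clique of size 4), so at least 4 colors are needed.
4 colors suffice: color 1 → {v3, v4, v10}; color 2 → {v5, v7, v8, v11}; color 3 → {v1, v6, v9}; color 4 → {v2}. Every edge joins two different colors.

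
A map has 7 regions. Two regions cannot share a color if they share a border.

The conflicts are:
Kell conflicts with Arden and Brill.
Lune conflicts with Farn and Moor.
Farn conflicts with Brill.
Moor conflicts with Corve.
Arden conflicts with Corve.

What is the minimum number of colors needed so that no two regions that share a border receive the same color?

The cycle Corve-Arden-Kell-Brill-Farn-Lune-Moor-Corve has odd length 7, so it cannot be 2-colored; at least 3 colors are needed.
A valid assignment using 3 colors: Kell=2, Lune=1, Farn=2, Moor=2, Arden=1, Brill=1, Corve=3. Each listed conflict is separated.

3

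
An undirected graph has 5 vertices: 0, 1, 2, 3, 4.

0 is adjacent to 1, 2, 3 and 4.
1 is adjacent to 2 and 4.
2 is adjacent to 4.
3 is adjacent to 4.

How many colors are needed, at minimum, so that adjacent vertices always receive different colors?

4

0, 1, 2, 4 are mutually adjacent (a clique of size 4), so at least 4 colors are needed.
One proper 4-coloring: 0=red, 1=green, 2=yellow, 3=green, 4=blue. Every edge joins two different colors.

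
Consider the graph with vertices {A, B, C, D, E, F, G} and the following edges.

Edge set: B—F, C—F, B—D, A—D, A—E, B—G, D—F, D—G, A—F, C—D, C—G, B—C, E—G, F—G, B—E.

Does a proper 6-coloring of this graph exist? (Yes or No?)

Yes

The chromatic number is 5. B, C, D, F, G are mutually adjacent (a clique of size 5), so at least 5 colors are needed.
A valid assignment using 5 colors: A=blue, B=yellow, C=purple, D=green, E=red, F=red, G=blue.
Since 6 ≥ 5, a proper 6-coloring certainly exists.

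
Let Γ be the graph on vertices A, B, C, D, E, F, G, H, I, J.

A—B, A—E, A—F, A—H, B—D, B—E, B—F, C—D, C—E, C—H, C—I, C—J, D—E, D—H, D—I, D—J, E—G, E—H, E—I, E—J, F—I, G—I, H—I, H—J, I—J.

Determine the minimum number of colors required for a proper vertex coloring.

C, D, E, H, I, J are mutually adjacent (a clique of size 6), so at least 6 colors are needed.
6 colors suffice: color 1 → {E, F}; color 2 → {B, I}; color 3 → {A, D, G}; color 4 → {H}; color 5 → {C}; color 6 → {J}. Each edge has distinct colors on its endpoints.

6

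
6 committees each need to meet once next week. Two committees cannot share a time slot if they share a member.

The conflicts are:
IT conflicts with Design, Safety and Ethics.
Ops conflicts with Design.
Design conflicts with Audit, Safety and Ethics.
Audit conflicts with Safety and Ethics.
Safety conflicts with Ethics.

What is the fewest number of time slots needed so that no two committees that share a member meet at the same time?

IT, Design, Safety, Ethics all conflict with each other, so at least 4 time slots are needed.
A valid assignment using 4 time slots: IT=4, Ops=2, Design=1, Audit=4, Safety=3, Ethics=2. Every pair that conflicts lands in different time slots.

4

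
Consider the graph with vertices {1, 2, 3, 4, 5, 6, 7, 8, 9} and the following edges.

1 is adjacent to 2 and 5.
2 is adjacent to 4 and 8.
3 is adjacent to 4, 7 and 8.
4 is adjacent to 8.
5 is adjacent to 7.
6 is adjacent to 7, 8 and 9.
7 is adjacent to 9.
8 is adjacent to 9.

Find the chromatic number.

3

3, 4, 8 are mutually adjacent, so at least 3 colors are needed.
One proper 3-coloring: 1=a, 2=b, 3=b, 4=c, 5=b, 6=b, 7=a, 8=a, 9=c. Every edge joins two different colors.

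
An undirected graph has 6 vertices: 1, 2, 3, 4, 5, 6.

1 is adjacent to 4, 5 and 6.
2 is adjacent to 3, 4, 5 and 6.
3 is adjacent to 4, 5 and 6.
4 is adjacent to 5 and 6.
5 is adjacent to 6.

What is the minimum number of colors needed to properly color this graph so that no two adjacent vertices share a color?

5

2, 3, 4, 5, 6 are pairwise adjacent (a clique of size 5), so at least 5 colors are needed.
5 colors suffice: color a → {5}; color b → {4}; color c → {6}; color d → {1, 2}; color e → {3}. Every edge joins two different colors.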